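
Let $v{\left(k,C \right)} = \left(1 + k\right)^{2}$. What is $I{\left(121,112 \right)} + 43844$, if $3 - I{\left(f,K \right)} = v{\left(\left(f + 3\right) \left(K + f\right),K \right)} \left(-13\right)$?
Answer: $10852514684$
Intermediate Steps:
$I{\left(f,K \right)} = 3 + 13 \left(1 + \left(3 + f\right) \left(K + f\right)\right)^{2}$ ($I{\left(f,K \right)} = 3 - \left(1 + \left(f + 3\right) \left(K + f\right)\right)^{2} \left(-13\right) = 3 - \left(1 + \left(3 + f\right) \left(K + f\right)\right)^{2} \left(-13\right) = 3 - - 13 \left(1 + \left(3 + f\right) \left(K + f\right)\right)^{2} = 3 + 13 \left(1 + \left(3 + f\right) \left(K + f\right)\right)^{2}$)
$I{\left(121,112 \right)} + 43844 = \left(3 + 13 \left(1 + 121^{2} + 3 \cdot 112 + 3 \cdot 121 + 112 \cdot 121\right)^{2}\right) + 43844 = \left(3 + 13 \left(1 + 14641 + 336 + 363 + 13552\right)^{2}\right) + 43844 = \left(3 + 13 \cdot 28893^{2}\right) + 43844 = \left(3 + 13 \cdot 834805449\right) + 43844 = \left(3 + 10852470837\right) + 43844 = 10852470840 + 43844 = 10852514684$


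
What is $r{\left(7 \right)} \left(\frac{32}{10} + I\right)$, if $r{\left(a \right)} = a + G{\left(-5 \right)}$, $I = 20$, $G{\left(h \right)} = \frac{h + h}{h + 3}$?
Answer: $\frac{1392}{5} \approx 278.4$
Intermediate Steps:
$G{\left(h \right)} = \frac{2 h}{3 + h}$
$r{\left(a \right)} = 5 + a$ ($r{\left(a \right)} = a + 2 \left(-5\right) \frac{1}{3 - 5} = a + 2 \left(-5\right) \frac{1}{-2} = a + 2 \left(-5\right) \left(- \frac{1}{2}\right) = a + 5 = 5 + a$)
$r{\left(7 \right)} \left(\frac{32}{10} + I\right) = \left(5 + 7\right) \left(\frac{32}{10} + 20\right) = 12 \left(32 \cdot \frac{1}{10} + 20\right) = 12 \left(\frac{16}{5} + 20\right) = 12 \cdot \frac{116}{5} = \frac{1392}{5}$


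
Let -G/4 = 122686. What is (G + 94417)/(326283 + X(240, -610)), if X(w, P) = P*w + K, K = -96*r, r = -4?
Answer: -132109/60089 ≈ -2.1986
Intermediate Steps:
K = 384 (K = -96*(-4) = 384)
G = -490744 (G = -4*122686 = -490744)
X(w, P) = 384 + P*w (X(w, P) = P*w + 384 = 384 + P*w)
(G + 94417)/(326283 + X(240, -610)) = (-490744 + 94417)/(326283 + (384 - 610*240)) = -396327/(326283 + (384 - 146400)) = -396327/(326283 - 146016) = -396327/180267 = -396327*1/180267 = -132109/60089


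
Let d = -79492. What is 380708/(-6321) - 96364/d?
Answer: -1059075839/17945319 ≈ -59.017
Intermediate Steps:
380708/(-6321) - 96364/d = 380708/(-6321) - 96364/(-79492) = 380708*(-1/6321) - 96364*(-1/79492) = -380708/6321 + 24091/19873 = -1059075839/17945319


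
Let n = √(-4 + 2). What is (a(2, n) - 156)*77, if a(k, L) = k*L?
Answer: -12012 + 154*I*√2 ≈ -12012.0 + 217.79*I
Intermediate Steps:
n = I*√2 (n = √(-2) = I*√2 ≈ 1.4142*I)
a(k, L) = L*k
(a(2, n) - 156)*77 = ((I*√2)*2 - 156)*77 = (2*I*√2 - 156)*77 = (-156 + 2*I*√2)*77 = -12012 + 154*I*√2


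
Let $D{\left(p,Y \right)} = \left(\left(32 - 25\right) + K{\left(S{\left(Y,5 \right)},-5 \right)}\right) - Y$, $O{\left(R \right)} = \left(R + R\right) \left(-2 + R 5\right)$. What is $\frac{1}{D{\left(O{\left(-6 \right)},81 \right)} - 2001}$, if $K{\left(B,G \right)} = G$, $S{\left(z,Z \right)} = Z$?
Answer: $- \frac{1}{2080} \approx -0.00048077$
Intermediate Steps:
$O{\left(R \right)} = 2 R \left(-2 + 5 R\right)$
$D{\left(p,Y \right)} = 2 - Y$ ($D{\left(p,Y \right)} = \left(\left(32 - 25\right) - 5\right) - Y = \left(7 - 5\right) - Y = 2 - Y$)
$\frac{1}{D{\left(O{\left(-6 \right)},81 \right)} - 2001} = \frac{1}{\left(2 - 81\right) - 2001} = \frac{1}{-79 - 2001} = \frac{1}{-2080} = - \frac{1}{2080}$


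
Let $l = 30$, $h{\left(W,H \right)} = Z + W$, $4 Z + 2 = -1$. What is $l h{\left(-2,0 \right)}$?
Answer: $- \frac{165}{2} \approx -82.5$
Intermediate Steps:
$Z = - \frac{3}{4}$ ($Z = - \frac{1}{2} + \frac{1}{4} \left(-1\right) = - \frac{1}{2} - \frac{1}{4} = - \frac{3}{4} \approx -0.75$)
$h{\left(W,H \right)} = - \frac{3}{4} + W$
$l h{\left(-2,0 \right)} = 30 \left(- \frac{3}{4} - 2\right) = 30 \left(- \frac{11}{4}\right) = - \frac{165}{2}$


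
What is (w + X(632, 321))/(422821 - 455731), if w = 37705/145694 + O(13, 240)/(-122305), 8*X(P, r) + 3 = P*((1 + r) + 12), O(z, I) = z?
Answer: -1880691293097487/2345706938758800 ≈ -0.80176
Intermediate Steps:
X(P, r) = -3/8 + P*(13 + r)/8 (X(P, r) = -3/8 + (P*((1 + r) + 12))/8 = -3/8 + (P*(13 + r))/8 = -3/8 + P*(13 + r)/8)
w = 4609616003/17819104670 (w = 37705/145694 + 13/(-122305) = 37705*(1/145694) + 13*(-1/122305) = 37705/145694 - 13/122305 = 4609616003/17819104670 ≈ 0.25869)
(w + X(632, 321))/(422821 - 455731) = (4609616003/17819104670 + (-3/8 + (13/8)*632 + (1/8)*632*321))/(422821 - 455731) = (4609616003/17819104670 + (-3/8 + 1027 + 25359))/(-32910) = (4609616003/17819104670 + 211085/8)*(-1/32910) = (1880691293097487/71276418680)*(-1/32910) = -1880691293097487/2345706938758800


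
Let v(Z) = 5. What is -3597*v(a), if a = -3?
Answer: -17985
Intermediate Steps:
-3597*v(a) = -3597*5 = -17985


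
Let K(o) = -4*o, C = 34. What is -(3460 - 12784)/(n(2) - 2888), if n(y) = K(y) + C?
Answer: -518/159 ≈ -3.2579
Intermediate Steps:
n(y) = 34 - 4*y (n(y) = -4*y + 34 = 34 - 4*y)
-(3460 - 12784)/(n(2) - 2888) = -(3460 - 12784)/((34 - 4*2) - 2888) = -(-9324)/((34 - 8) - 2888) = -(-9324)/(26 - 2888) = -(-9324)/(-2862) = -(-9324)*(-1)/2862 = -1*518/159 = -518/159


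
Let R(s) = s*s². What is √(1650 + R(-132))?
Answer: I*√2298318 ≈ 1516.0*I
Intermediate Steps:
R(s) = s³
√(1650 + R(-132)) = √(1650 + (-132)³) = √(1650 - 2299968) = √(-2298318) = I*√2298318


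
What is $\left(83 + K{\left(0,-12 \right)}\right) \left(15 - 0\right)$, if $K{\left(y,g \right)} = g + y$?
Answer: $1065$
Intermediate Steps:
$\left(83 + K{\left(0,-12 \right)}\right) \left(15 - 0\right) = \left(83 + \left(-12 + 0\right)\right) \left(15 - 0\right) = \left(83 - 12\right) \left(15 + 0\right) = 71 \cdot 15 = 1065$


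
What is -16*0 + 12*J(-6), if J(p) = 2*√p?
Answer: 24*I*√6 ≈ 58.788*I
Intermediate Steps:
-16*0 + 12*J(-6) = -16*0 + 12*(2*√(-6)) = 0 + 12*(2*(I*√6)) = 0 + 12*(2*I*√6) = 0 + 24*I*√6 = 24*I*√6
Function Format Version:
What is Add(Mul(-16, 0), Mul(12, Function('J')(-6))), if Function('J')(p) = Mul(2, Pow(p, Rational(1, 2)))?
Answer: Mul(24, I, Pow(6, Rational(1, 2))) ≈ Mul(58.788, I)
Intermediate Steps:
Add(Mul(-16, 0), Mul(12, Function('J')(-6))) = Add(Mul(-16, 0), Mul(12, Mul(2, Pow(-6, Rational(1, 2))))) = Add(0, Mul(12, Mul(2, Mul(I, Pow(6, Rational(1, 2)))))) = Add(0, Mul(12, Mul(2, I, Pow(6, Rational(1, 2))))) = Add(0, Mul(24, I, Pow(6, Rational(1, 2)))) = Mul(24, I, Pow(6, Rational(1, 2)))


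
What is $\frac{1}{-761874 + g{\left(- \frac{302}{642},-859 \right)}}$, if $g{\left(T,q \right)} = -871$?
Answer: $- \frac{1}{762745} \approx -1.3111 \cdot 10^{-6}$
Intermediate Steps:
$\frac{1}{-761874 + g{\left(- \frac{302}{642},-859 \right)}} = \frac{1}{-761874 - 871} = \frac{1}{-762745} = - \frac{1}{762745}$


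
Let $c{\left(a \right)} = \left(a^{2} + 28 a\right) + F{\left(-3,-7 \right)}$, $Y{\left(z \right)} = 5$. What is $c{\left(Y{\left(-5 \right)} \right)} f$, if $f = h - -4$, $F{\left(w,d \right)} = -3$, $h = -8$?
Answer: $-648$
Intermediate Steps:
$c{\left(a \right)} = -3 + a^{2} + 28 a$ ($c{\left(a \right)} = \left(a^{2} + 28 a\right) - 3 = -3 + a^{2} + 28 a$)
$f = -4$ ($f = -8 - -4 = -8 + 4 = -4$)
$c{\left(Y{\left(-5 \right)} \right)} f = \left(-3 + 5^{2} + 28 \cdot 5\right) \left(-4\right) = \left(-3 + 25 + 140\right) \left(-4\right) = 162 \left(-4\right) = -648$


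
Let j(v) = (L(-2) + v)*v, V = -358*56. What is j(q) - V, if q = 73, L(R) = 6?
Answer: 25815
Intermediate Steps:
V = -20048
j(v) = v*(6 + v) (j(v) = (6 + v)*v = v*(6 + v))
j(q) - V = 73*(6 + 73) - 1*(-20048) = 73*79 + 20048 = 5767 + 20048 = 25815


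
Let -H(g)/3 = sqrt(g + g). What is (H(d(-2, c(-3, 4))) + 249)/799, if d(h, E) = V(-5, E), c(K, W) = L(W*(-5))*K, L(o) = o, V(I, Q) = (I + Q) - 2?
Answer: 249/799 - 3*sqrt(106)/799 ≈ 0.27298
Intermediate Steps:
V(I, Q) = -2 + I + Q
c(K, W) = -5*K*W (c(K, W) = (W*(-5))*K = (-5*W)*K = -5*K*W)
d(h, E) = -7 + E (d(h, E) = -2 - 5 + E = -7 + E)
H(g) = -3*sqrt(2)*sqrt(g) (H(g) = -3*sqrt(g + g) = -3*sqrt(2)*sqrt(g))
(H(d(-2, c(-3, 4))) + 249)/799 = (-3*sqrt(2)*sqrt(-7 - 5*(-3)*4) + 249)/799 = (-3*sqrt(2)*sqrt(-7 + 60) + 249)*(1/799) = (-3*sqrt(2)*sqrt(53) + 249)*(1/799) = (-3*sqrt(106) + 249)*(1/799) = (249 - 3*sqrt(106))*(1/799) = 249/799 - 3*sqrt(106)/799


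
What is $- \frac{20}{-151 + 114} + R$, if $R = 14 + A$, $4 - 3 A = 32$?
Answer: $\frac{578}{111} \approx 5.2072$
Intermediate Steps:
$A = - \frac{28}{3}$ ($A = \frac{4}{3} - \frac{32}{3} = - \frac{28}{3} \approx -9.3333$)
$R = \frac{14}{3}$ ($R = 14 - \frac{28}{3} = \frac{14}{3} \approx 4.6667$)
$- \frac{20}{-151 + 114} + R = - \frac{20}{-151 + 114} + \frac{14}{3} = - \frac{20}{-37} + \frac{14}{3} = \left(-20\right) \left(- \frac{1}{37}\right) + \frac{14}{3} = \frac{20}{37} + \frac{14}{3} = \frac{578}{111}$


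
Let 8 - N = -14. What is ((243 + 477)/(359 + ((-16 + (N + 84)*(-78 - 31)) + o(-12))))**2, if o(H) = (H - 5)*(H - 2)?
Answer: 518400/120406729 ≈ 0.0043054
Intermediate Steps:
N = 22 (N = 8 - 1*(-14) = 8 + 14 = 22)
o(H) = (-5 + H)*(-2 + H)
((243 + 477)/(359 + ((-16 + (N + 84)*(-78 - 31)) + o(-12))))**2 = ((243 + 477)/(359 + ((-16 + (22 + 84)*(-78 - 31)) + (10 + (-12)**2 - 7*(-12)))))**2 = (720/(359 + ((-16 + 106*(-109)) + (10 + 144 + 84))))**2 = (720/(359 + ((-16 - 11554) + 238)))**2 = (720/(359 + (-11570 + 238)))**2 = (720/(359 - 11332))**2 = (720/(-10973))**2 = (720*(-1/10973))**2 = (-720/10973)**2 = 518400/120406729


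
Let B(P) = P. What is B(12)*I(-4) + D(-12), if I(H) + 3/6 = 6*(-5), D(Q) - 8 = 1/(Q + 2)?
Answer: -3581/10 ≈ -358.10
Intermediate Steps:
D(Q) = 8 + 1/(2 + Q) (D(Q) = 8 + 1/(Q + 2) = 8 + 1/(2 + Q))
I(H) = -61/2 (I(H) = -½ + 6*(-5) = -½ - 30 = -61/2)
B(12)*I(-4) + D(-12) = 12*(-61/2) + (17 + 8*(-12))/(2 - 12) = -366 + (17 - 96)/(-10) = -366 - ⅒*(-79) = -366 + 79/10 = -3581/10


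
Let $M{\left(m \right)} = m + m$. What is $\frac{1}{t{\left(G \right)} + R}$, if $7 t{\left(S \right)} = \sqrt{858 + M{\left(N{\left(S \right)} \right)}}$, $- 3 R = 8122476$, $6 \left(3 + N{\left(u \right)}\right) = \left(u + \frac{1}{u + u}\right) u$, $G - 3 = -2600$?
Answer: $- \frac{265334216}{718390262648295} - \frac{7 \sqrt{8995954}}{718390262648295} \approx -3.6937 \cdot 10^{-7}$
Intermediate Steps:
$G = -2597$ ($G = 3 - 2600 = -2597$)
$N{\left(u \right)} = -3 + \frac{u \left(u + \frac{1}{2 u}\right)}{6}$ ($N{\left(u \right)} = -3 + \frac{\left(u + \frac{1}{u + u}\right) u}{6} = -3 + \frac{\left(u + \frac{1}{2 u}\right) u}{6} = -3 + \frac{u \left(u + \frac{1}{2 u}\right)}{6}$)
$R = -2707492$ ($R = \left(- \frac{1}{3}\right) 8122476 = -2707492$)
$M{\left(m \right)} = 2 m$
$t{\left(S \right)} = \frac{\sqrt{\frac{5113}{6} + \frac{S^{2}}{3}}}{7}$ ($t{\left(S \right)} = \frac{\sqrt{858 + 2 \left(- \frac{35}{12} + \frac{S^{2}}{6}\right)}}{7} = \frac{\sqrt{858 + \left(- \frac{35}{6} + \frac{S^{2}}{3}\right)}}{7} = \frac{\sqrt{\frac{5113}{6} + \frac{S^{2}}{3}}}{7}$)
$\frac{1}{t{\left(G \right)} + R} = \frac{1}{\frac{\sqrt{30678 + 12 \left(-2597\right)^{2}}}{42} - 2707492} = \frac{1}{\frac{\sqrt{30678 + 12 \cdot 6744409}}{42} - 2707492} = \frac{1}{\frac{\sqrt{30678 + 80932908}}{42} - 2707492} = \frac{1}{\frac{\sqrt{80963586}}{42} - 2707492} = \frac{1}{\frac{3 \sqrt{8995954}}{42} - 2707492} = \frac{1}{\frac{\sqrt{8995954}}{14} - 2707492} = \frac{1}{-2707492 + \frac{\sqrt{8995954}}{14}}$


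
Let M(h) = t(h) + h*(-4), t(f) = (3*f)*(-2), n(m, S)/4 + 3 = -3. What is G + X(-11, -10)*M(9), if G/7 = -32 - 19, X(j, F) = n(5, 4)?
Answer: 1803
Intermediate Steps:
n(m, S) = -24 (n(m, S) = -12 + 4*(-3) = -12 - 12 = -24)
t(f) = -6*f
M(h) = -10*h (M(h) = -6*h + h*(-4) = -6*h - 4*h = -10*h)
X(j, F) = -24
G = -357 (G = 7*(-32 - 19) = 7*(-51) = -357)
G + X(-11, -10)*M(9) = -357 - (-240)*9 = -357 - 24*(-90) = -357 + 2160 = 1803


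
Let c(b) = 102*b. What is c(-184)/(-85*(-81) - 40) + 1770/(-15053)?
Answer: -294630354/103037785 ≈ -2.8594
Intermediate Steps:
c(-184)/(-85*(-81) - 40) + 1770/(-15053) = (102*(-184))/(-85*(-81) - 40) + 1770/(-15053) = -18768/(6885 - 40) + 1770*(-1/15053) = -18768/6845 - 1770/15053 = -294630354/103037785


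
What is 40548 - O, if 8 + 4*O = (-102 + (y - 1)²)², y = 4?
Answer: 153551/4 ≈ 38388.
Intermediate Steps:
O = 8641/4 (O = -2 + (-102 + (4 - 1)²)²/4 = -2 + (-102 + 3²)²/4 = -2 + (-102 + 9)²/4 = -2 + (¼)*(-93)² = -2 + (¼)*8649 = -2 + 8649/4 = 8641/4 ≈ 2160.3)
40548 - O = 40548 - 1*8641/4 = 40548 - 8641/4 = 153551/4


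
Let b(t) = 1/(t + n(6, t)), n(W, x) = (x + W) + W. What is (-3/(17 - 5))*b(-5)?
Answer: -⅛ ≈ -0.12500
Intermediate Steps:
n(W, x) = x + 2*W (n(W, x) = (W + x) + W = x + 2*W)
b(t) = 1/(12 + 2*t) (b(t) = 1/(t + (t + 2*6)) = 1/(t + (t + 12)) = 1/(t + (12 + t)) = 1/(12 + 2*t))
(-3/(17 - 5))*b(-5) = (-3/(17 - 5))*(1/(2*(6 - 5))) = (-3/12)*((½)/1) = (-3*1/12)*((½)*1) = -¼*½ = -⅛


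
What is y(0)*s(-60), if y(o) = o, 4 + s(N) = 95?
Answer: 0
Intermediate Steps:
s(N) = 91 (s(N) = -4 + 95 = 91)
y(0)*s(-60) = 0*91 = 0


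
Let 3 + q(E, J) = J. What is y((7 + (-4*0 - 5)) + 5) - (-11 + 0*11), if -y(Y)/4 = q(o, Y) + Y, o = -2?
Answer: -33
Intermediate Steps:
q(E, J) = -3 + J
y(Y) = 12 - 8*Y (y(Y) = -4*((-3 + Y) + Y) = -4*(-3 + 2*Y) = 12 - 8*Y)
y((7 + (-4*0 - 5)) + 5) - (-11 + 0*11) = (12 - 8*((7 + (-4*0 - 5)) + 5)) - (-11 + 0*11) = (12 - 8*((7 + (0 - 5)) + 5)) - (-11 + 0) = (12 - 8*((7 - 5) + 5)) - 1*(-11) = (12 - 8*(2 + 5)) + 11 = (12 - 8*7) + 11 = (12 - 56) + 11 = -44 + 11 = -33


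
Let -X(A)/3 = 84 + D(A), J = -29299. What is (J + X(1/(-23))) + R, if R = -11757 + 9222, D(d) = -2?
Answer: -32080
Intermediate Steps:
R = -2535
X(A) = -246 (X(A) = -3*(84 - 2) = -3*82 = -246)
(J + X(1/(-23))) + R = (-29299 - 246) - 2535 = -29545 - 2535 = -32080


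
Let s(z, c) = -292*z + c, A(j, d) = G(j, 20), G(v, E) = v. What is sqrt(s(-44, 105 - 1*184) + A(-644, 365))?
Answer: 5*sqrt(485) ≈ 110.11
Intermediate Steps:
A(j, d) = j
s(z, c) = c - 292*z
sqrt(s(-44, 105 - 1*184) + A(-644, 365)) = sqrt(((105 - 1*184) - 292*(-44)) - 644) = sqrt(((105 - 184) + 12848) - 644) = sqrt((-79 + 12848) - 644) = sqrt(12769 - 644) = sqrt(12125) = 5*sqrt(485)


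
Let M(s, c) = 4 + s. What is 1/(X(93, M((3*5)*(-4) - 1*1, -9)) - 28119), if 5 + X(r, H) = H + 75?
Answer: -1/28106 ≈ -3.5580e-5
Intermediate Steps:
X(r, H) = 70 + H (X(r, H) = -5 + (H + 75) = -5 + (75 + H) = 70 + H)
1/(X(93, M((3*5)*(-4) - 1*1, -9)) - 28119) = 1/((70 + (4 + ((3*5)*(-4) - 1*1))) - 28119) = 1/((70 + (4 + (15*(-4) - 1))) - 28119) = 1/((70 + (4 + (-60 - 1))) - 28119) = 1/((70 + (4 - 61)) - 28119) = 1/((70 - 57) - 28119) = 1/(13 - 28119) = 1/(-28106) = -1/28106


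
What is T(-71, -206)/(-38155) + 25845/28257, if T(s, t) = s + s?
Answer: 330042823/359381945 ≈ 0.91836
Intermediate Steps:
T(s, t) = 2*s
T(-71, -206)/(-38155) + 25845/28257 = (2*(-71))/(-38155) + 25845/28257 = -142*(-1/38155) + 25845*(1/28257) = 142/38155 + 8615/9419 = 330042823/359381945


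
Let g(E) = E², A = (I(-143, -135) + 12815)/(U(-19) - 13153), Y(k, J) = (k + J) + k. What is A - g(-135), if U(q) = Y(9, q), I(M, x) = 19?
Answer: -119872242/6577 ≈ -18226.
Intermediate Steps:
Y(k, J) = J + 2*k (Y(k, J) = (J + k) + k = J + 2*k)
U(q) = 18 + q (U(q) = q + 2*9 = q + 18 = 18 + q)
A = -6417/6577 (A = (19 + 12815)/((18 - 19) - 13153) = 12834/(-1 - 13153) = 12834/(-13154) = 12834*(-1/13154) = -6417/6577 ≈ -0.97567)
A - g(-135) = -6417/6577 - 1*(-135)² = -6417/6577 - 1*18225 = -6417/6577 - 18225 = -119872242/6577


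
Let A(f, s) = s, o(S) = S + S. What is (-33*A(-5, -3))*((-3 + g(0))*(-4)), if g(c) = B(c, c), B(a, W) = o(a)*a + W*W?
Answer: 1188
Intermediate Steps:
o(S) = 2*S
B(a, W) = W² + 2*a² (B(a, W) = (2*a)*a + W*W = 2*a² + W² = W² + 2*a²)
g(c) = 3*c² (g(c) = c² + 2*c² = 3*c²)
(-33*A(-5, -3))*((-3 + g(0))*(-4)) = (-33*(-3))*((-3 + 3*0²)*(-4)) = 99*((-3 + 3*0)*(-4)) = 99*((-3 + 0)*(-4)) = 99*(-3*(-4)) = 99*12 = 1188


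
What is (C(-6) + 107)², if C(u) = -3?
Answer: 10816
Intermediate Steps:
(C(-6) + 107)² = (-3 + 107)² = 104² = 10816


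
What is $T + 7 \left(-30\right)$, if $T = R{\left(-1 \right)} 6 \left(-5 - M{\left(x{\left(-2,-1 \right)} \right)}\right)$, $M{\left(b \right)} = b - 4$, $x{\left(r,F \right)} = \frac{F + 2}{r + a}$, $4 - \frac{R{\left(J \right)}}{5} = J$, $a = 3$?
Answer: $-510$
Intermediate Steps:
$R{\left(J \right)} = 20 - 5 J$
$x{\left(r,F \right)} = \frac{2 + F}{3 + r}$ ($x{\left(r,F \right)} = \frac{F + 2}{r + 3} = \frac{2 + F}{3 + r}$)
$M{\left(b \right)} = -4 + b$ ($M{\left(b \right)} = b - 4 = -4 + b$)
$T = -300$ ($T = \left(20 - -5\right) 6 \left(-5 - \left(-4 + \frac{2 - 1}{3 - 2}\right)\right) = \left(20 + 5\right) 6 \left(-5 - \left(-4 + 1^{-1} \cdot 1\right)\right) = 25 \cdot 6 \left(-5 - \left(-4 + 1 \cdot 1\right)\right) = 150 \left(-5 - \left(-4 + 1\right)\right) = 150 \left(-5 - -3\right) = 150 \left(-5 + 3\right) = 150 \left(-2\right) = -300$)
$T + 7 \left(-30\right) = -300 + 7 \left(-30\right) = -300 - 210 = -510$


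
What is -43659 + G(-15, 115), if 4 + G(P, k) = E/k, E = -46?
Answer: -218317/5 ≈ -43663.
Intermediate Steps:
G(P, k) = -4 - 46/k
-43659 + G(-15, 115) = -43659 + (-4 - 46/115) = -43659 + (-4 - 46*1/115) = -43659 + (-4 - ⅖) = -43659 - 22/5 = -218317/5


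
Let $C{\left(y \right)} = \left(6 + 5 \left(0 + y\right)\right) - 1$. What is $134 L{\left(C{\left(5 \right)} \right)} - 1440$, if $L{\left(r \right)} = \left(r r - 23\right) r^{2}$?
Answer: $105764760$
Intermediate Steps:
$C{\left(y \right)} = 5 + 5 y$ ($C{\left(y \right)} = \left(6 + 5 y\right) - 1 = 5 + 5 y$)
$L{\left(r \right)} = r^{2} \left(-23 + r^{2}\right)$ ($L{\left(r \right)} = \left(r^{2} - 23\right) r^{2} = \left(-23 + r^{2}\right) r^{2} = r^{2} \left(-23 + r^{2}\right)$)
$134 L{\left(C{\left(5 \right)} \right)} - 1440 = 134 \left(5 + 5 \cdot 5\right)^{2} \left(-23 + \left(5 + 5 \cdot 5\right)^{2}\right) - 1440 = 134 \left(5 + 25\right)^{2} \left(-23 + \left(5 + 25\right)^{2}\right) - 1440 = 134 \cdot 30^{2} \left(-23 + 30^{2}\right) - 1440 = 134 \cdot 900 \left(-23 + 900\right) - 1440 = 134 \cdot 900 \cdot 877 - 1440 = 134 \cdot 789300 - 1440 = 105766200 - 1440 = 105764760$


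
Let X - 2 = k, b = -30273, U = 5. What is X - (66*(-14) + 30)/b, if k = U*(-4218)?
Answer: -212799306/10091 ≈ -21088.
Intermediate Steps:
k = -21090 (k = 5*(-4218) = -21090)
X = -21088 (X = 2 - 21090 = -21088)
X - (66*(-14) + 30)/b = -21088 - (66*(-14) + 30)/(-30273) = -21088 - (-924 + 30)*(-1)/30273 = -21088 - (-894)*(-1)/30273 = -21088 - 1*298/10091 = -21088 - 298/10091 = -212799306/10091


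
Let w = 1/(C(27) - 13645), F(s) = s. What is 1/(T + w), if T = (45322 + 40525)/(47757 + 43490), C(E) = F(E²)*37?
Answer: 1216140016/1144260063 ≈ 1.0628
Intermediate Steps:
C(E) = 37*E² (C(E) = E²*37 = 37*E²)
T = 85847/91247 ≈ 0.94082
w = 1/13328 (w = 1/(37*27² - 13645) = 1/(37*729 - 13645) = 1/(26973 - 13645) = 1/13328 ≈ 7.5030e-5)
1/(T + w) = 1/(85847/91247 + 1/13328) = 1/(1144260063/1216140016) = 1216140016/1144260063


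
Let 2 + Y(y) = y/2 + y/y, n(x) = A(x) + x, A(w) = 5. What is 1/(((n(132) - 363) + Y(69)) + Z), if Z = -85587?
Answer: -2/171559 ≈ -1.1658e-5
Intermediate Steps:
n(x) = 5 + x
Y(y) = -1 + y/2 (Y(y) = -2 + (y/2 + y/y) = -2 + (y*(½) + 1) = -2 + (y/2 + 1) = -2 + (1 + y/2) = -1 + y/2)
1/(((n(132) - 363) + Y(69)) + Z) = 1/((((5 + 132) - 363) + (-1 + (½)*69)) - 85587) = 1/(((137 - 363) + (-1 + 69/2)) - 85587) = 1/((-226 + 67/2) - 85587) = 1/(-385/2 - 85587) = 1/(-171559/2) = -2/171559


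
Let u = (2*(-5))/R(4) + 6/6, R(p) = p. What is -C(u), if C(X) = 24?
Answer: -24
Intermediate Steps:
u = -3/2 (u = (2*(-5))/4 + 6/6 = -10*¼ + 6*(⅙) = -5/2 + 1 = -3/2 ≈ -1.5000)
-C(u) = -1*24 = -24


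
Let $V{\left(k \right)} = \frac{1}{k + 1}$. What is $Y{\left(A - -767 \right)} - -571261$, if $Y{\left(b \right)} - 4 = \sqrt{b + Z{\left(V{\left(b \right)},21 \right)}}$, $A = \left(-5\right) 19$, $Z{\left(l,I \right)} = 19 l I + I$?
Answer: $571265 + \frac{2 \sqrt{78537081}}{673} \approx 5.7129 \cdot 10^{5}$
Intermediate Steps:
$V{\left(k \right)} = \frac{1}{1 + k}$
$Z{\left(l,I \right)} = I + 19 I l$ ($Z{\left(l,I \right)} = 19 I l + I = I + 19 I l$)
$A = -95$
$Y{\left(b \right)} = 4 + \sqrt{21 + b + \frac{399}{1 + b}}$ ($Y{\left(b \right)} = 4 + \sqrt{b + 21 \left(1 + \frac{19}{1 + b}\right)} = 4 + \sqrt{b + \left(21 + \frac{399}{1 + b}\right)} = 4 + \sqrt{21 + b + \frac{399}{1 + b}}$)
$Y{\left(A - -767 \right)} - -571261 = \left(4 + \sqrt{\frac{420 + \left(-95 - -767\right)^{2} + 22 \left(-95 - -767\right)}{1 - -672}}\right) - -571261 = \left(4 + \sqrt{\frac{420 + \left(-95 + 767\right)^{2} + 22 \left(-95 + 767\right)}{1 + \left(-95 + 767\right)}}\right) + 571261 = \left(4 + \sqrt{\frac{420 + 672^{2} + 22 \cdot 672}{1 + 672}}\right) + 571261 = \left(4 + \sqrt{\frac{420 + 451584 + 14784}{673}}\right) + 571261 = \left(4 + \sqrt{\frac{1}{673} \cdot 466788}\right) + 571261 = \left(4 + \sqrt{\frac{466788}{673}}\right) + 571261 = \left(4 + \frac{2 \sqrt{78537081}}{673}\right) + 571261 = 571265 + \frac{2 \sqrt{78537081}}{673}$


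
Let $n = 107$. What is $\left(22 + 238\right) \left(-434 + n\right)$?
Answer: $-85020$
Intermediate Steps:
$\left(22 + 238\right) \left(-434 + n\right) = \left(22 + 238\right) \left(-434 + 107\right) = 260 \left(-327\right) = -85020$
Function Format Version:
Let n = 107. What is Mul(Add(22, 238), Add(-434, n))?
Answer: -85020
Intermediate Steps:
Mul(Add(22, 238), Add(-434, n)) = Mul(Add(22, 238), Add(-434, 107)) = Mul(260, -327) = -85020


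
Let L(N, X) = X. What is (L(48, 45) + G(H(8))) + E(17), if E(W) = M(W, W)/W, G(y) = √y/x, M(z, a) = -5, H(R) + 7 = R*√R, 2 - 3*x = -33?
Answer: 760/17 + 3*√(-7 + 16*√2)/35 ≈ 45.045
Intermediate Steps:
x = 35/3 (x = ⅔ - ⅓*(-33) = ⅔ + 11 = 35/3 ≈ 11.667)
H(R) = -7 + R^(3/2) (H(R) = -7 + R*√R = -7 + R^(3/2))
G(y) = 3*√y/35 (G(y) = √y/(35/3) = 3*√y/35)
E(W) = -5/W
(L(48, 45) + G(H(8))) + E(17) = (45 + 3*√(-7 + 8^(3/2))/35) - 5/17 = (45 + 3*√(-7 + 16*√2)/35) - 5*1/17 = (45 + 3*√(-7 + 16*√2)/35) - 5/17 = 760/17 + 3*√(-7 + 16*√2)/35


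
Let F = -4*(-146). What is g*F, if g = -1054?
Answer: -615536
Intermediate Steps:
F = 584
g*F = -1054*584 = -615536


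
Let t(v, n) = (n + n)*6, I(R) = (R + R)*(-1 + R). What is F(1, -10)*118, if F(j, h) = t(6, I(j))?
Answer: 0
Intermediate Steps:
I(R) = 2*R*(-1 + R) (I(R) = (2*R)*(-1 + R) = 2*R*(-1 + R))
t(v, n) = 12*n (t(v, n) = (2*n)*6 = 12*n)
F(j, h) = 24*j*(-1 + j) (F(j, h) = 12*(2*j*(-1 + j)) = 24*j*(-1 + j))
F(1, -10)*118 = (24*1*(-1 + 1))*118 = (24*1*0)*118 = 0*118 = 0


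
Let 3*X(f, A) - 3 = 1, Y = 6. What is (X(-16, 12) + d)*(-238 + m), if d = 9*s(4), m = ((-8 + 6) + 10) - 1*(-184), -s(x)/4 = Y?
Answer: 29624/3 ≈ 9874.7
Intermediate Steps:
X(f, A) = 4/3 (X(f, A) = 1 + (1/3)*1 = 1 + 1/3 = 4/3)
s(x) = -24 (s(x) = -4*6 = -24)
m = 192 (m = (-2 + 10) + 184 = 8 + 184 = 192)
d = -216 (d = 9*(-24) = -216)
(X(-16, 12) + d)*(-238 + m) = (4/3 - 216)*(-238 + 192) = -644/3*(-46) = 29624/3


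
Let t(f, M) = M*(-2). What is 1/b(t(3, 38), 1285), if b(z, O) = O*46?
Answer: 1/59110 ≈ 1.6918e-5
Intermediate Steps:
t(f, M) = -2*M
b(z, O) = 46*O
1/b(t(3, 38), 1285) = 1/(46*1285) = 1/59110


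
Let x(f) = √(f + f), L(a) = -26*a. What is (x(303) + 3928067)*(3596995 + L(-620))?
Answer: 14192557798705 + 3613115*√606 ≈ 1.4193e+13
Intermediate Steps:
x(f) = √2*√f (x(f) = √(2*f) = √2*√f)
(x(303) + 3928067)*(3596995 + L(-620)) = (√2*√303 + 3928067)*(3596995 - 26*(-620)) = (√606 + 3928067)*(3596995 + 16120) = (3928067 + √606)*3613115 = 14192557798705 + 3613115*√606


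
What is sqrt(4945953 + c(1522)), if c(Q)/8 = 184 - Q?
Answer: 9*sqrt(60929) ≈ 2221.5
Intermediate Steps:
c(Q) = 1472 - 8*Q (c(Q) = 8*(184 - Q) = 1472 - 8*Q)
sqrt(4945953 + c(1522)) = sqrt(4945953 + (1472 - 8*1522)) = sqrt(4945953 + (1472 - 12176)) = sqrt(4945953 - 10704) = sqrt(4935249) = 9*sqrt(60929)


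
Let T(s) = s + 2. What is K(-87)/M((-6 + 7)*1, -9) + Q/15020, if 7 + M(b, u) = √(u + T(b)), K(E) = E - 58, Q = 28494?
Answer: 1681247/82610 + 29*I*√6/11 ≈ 20.352 + 6.4577*I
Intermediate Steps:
K(E) = -58 + E
T(s) = 2 + s
M(b, u) = -7 + √(2 + b + u) (M(b, u) = -7 + √(u + (2 + b)) = -7 + √(2 + b + u))
K(-87)/M((-6 + 7)*1, -9) + Q/15020 = (-58 - 87)/(-7 + √(2 + (-6 + 7)*1 - 9)) + 28494/15020 = -145/(-7 + √(2 + 1*1 - 9)) + 28494*(1/15020) = -145/(-7 + √(2 + 1 - 9)) + 14247/7510 = -145/(-7 + √(-6)) + 14247/7510 = -145/(-7 + I*√6) + 14247/7510 = 14247/7510 - 145/(-7 + I*√6)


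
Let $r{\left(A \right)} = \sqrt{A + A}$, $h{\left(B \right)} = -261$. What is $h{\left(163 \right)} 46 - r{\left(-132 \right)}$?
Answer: $-12006 - 2 i \sqrt{66} \approx -12006.0 - 16.248 i$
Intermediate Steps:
$r{\left(A \right)} = \sqrt{2} \sqrt{A}$ ($r{\left(A \right)} = \sqrt{2 A} = \sqrt{2} \sqrt{A}$)
$h{\left(163 \right)} 46 - r{\left(-132 \right)} = \left(-261\right) 46 - \sqrt{2} \sqrt{-132} = -12006 - \sqrt{2} \cdot 2 i \sqrt{33} = -12006 - 2 i \sqrt{66}$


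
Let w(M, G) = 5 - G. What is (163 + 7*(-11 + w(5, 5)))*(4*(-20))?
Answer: -6880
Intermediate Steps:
(163 + 7*(-11 + w(5, 5)))*(4*(-20)) = (163 + 7*(-11 + (5 - 1*5)))*(4*(-20)) = (163 + 7*(-11 + (5 - 5)))*(-80) = (163 + 7*(-11 + 0))*(-80) = (163 + 7*(-11))*(-80) = (163 - 77)*(-80) = 86*(-80) = -6880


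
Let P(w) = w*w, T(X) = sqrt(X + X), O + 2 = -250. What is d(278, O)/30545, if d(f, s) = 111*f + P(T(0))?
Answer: 30858/30545 ≈ 1.0102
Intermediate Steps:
O = -252 (O = -2 - 250 = -252)
T(X) = sqrt(2)*sqrt(X) (T(X) = sqrt(2*X) = sqrt(2)*sqrt(X))
P(w) = w**2
d(f, s) = 111*f (d(f, s) = 111*f + (sqrt(2)*sqrt(0))**2 = 111*f + (sqrt(2)*0)**2 = 111*f + 0**2 = 111*f + 0 = 111*f)
d(278, O)/30545 = (111*278)/30545 = 30858*(1/30545) = 30858/30545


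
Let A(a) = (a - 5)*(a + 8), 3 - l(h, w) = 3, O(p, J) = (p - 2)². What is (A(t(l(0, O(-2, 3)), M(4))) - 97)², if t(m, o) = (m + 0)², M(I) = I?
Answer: 18769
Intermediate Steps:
O(p, J) = (-2 + p)²
l(h, w) = 0 (l(h, w) = 3 - 1*3 = 3 - 3 = 0)
t(m, o) = m²
A(a) = (-5 + a)*(8 + a)
(A(t(l(0, O(-2, 3)), M(4))) - 97)² = ((-40 + (0²)² + 3*0²) - 97)² = ((-40 + 0² + 3*0) - 97)² = ((-40 + 0 + 0) - 97)² = (-40 - 97)² = (-137)² = 18769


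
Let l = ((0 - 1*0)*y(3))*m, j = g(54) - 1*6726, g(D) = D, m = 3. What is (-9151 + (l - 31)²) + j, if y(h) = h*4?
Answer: -14862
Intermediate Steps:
y(h) = 4*h
j = -6672 (j = 54 - 1*6726 = 54 - 6726 = -6672)
l = 0 (l = ((0 - 1*0)*(4*3))*3 = ((0 + 0)*12)*3 = (0*12)*3 = 0*3 = 0)
(-9151 + (l - 31)²) + j = (-9151 + (0 - 31)²) - 6672 = (-9151 + (-31)²) - 6672 = (-9151 + 961) - 6672 = -8190 - 6672 = -14862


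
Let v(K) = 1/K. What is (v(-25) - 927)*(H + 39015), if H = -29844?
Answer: -212547096/25 ≈ -8.5019e+6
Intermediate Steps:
(v(-25) - 927)*(H + 39015) = (1/(-25) - 927)*(-29844 + 39015) = (-1/25 - 927)*9171 = -23176/25*9171 = -212547096/25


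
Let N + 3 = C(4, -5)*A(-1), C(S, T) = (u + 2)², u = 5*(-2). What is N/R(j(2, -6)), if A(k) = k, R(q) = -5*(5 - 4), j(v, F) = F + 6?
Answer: 67/5 ≈ 13.400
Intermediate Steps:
u = -10
C(S, T) = 64 (C(S, T) = (-10 + 2)² = (-8)² = 64)
j(v, F) = 6 + F
R(q) = -5 (R(q) = -5*1 = -5)
N = -67 (N = -3 + 64*(-1) = -3 - 64 = -67)
N/R(j(2, -6)) = -67/(-5) = -67*(-⅕) = 67/5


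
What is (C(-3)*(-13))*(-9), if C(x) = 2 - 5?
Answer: -351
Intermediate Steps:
C(x) = -3
(C(-3)*(-13))*(-9) = -3*(-13)*(-9) = 39*(-9) = -351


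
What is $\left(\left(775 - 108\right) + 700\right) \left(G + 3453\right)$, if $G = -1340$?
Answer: $2888471$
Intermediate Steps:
$\left(\left(775 - 108\right) + 700\right) \left(G + 3453\right) = \left(\left(775 - 108\right) + 700\right) \left(-1340 + 3453\right) = \left(667 + 700\right) 2113 = 1367 \cdot 2113 = 2888471$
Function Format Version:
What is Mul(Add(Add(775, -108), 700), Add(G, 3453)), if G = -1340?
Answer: 2888471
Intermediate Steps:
Mul(Add(Add(775, -108), 700), Add(G, 3453)) = Mul(Add(Add(775, -108), 700), Add(-1340, 3453)) = Mul(Add(667, 700), 2113) = Mul(1367, 2113) = 2888471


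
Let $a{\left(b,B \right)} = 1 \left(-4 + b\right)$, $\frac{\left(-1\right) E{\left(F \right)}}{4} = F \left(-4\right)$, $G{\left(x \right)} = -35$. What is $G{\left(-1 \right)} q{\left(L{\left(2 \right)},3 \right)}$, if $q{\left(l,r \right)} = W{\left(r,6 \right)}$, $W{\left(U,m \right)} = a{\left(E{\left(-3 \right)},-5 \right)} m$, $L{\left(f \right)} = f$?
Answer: $10920$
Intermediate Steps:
$E{\left(F \right)} = 16 F$ ($E{\left(F \right)} = - 4 F \left(-4\right) = - 4 \left(- 4 F\right) = 16 F$)
$a{\left(b,B \right)} = -4 + b$
$W{\left(U,m \right)} = - 52 m$ ($W{\left(U,m \right)} = \left(-4 + 16 \left(-3\right)\right) m = \left(-4 - 48\right) m = - 52 m$)
$q{\left(l,r \right)} = -312$ ($q{\left(l,r \right)} = \left(-52\right) 6 = -312$)
$G{\left(-1 \right)} q{\left(L{\left(2 \right)},3 \right)} = \left(-35\right) \left(-312\right) = 10920$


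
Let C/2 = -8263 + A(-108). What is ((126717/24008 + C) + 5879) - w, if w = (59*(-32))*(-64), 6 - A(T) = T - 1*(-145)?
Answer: -3157909611/24008 ≈ -1.3154e+5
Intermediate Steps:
A(T) = -139 - T (A(T) = 6 - (T - 1*(-145)) = 6 - (T + 145) = 6 - (145 + T) = 6 + (-145 - T) = -139 - T)
C = -16588 (C = 2*(-8263 + (-139 - 1*(-108))) = 2*(-8263 + (-139 + 108)) = 2*(-8263 - 31) = 2*(-8294) = -16588)
w = 120832 (w = -1888*(-64) = 120832)
((126717/24008 + C) + 5879) - w = ((126717/24008 - 16588) + 5879) - 1*120832 = ((126717*(1/24008) - 16588) + 5879) - 120832 = ((126717/24008 - 16588) + 5879) - 120832 = (-398117987/24008 + 5879) - 120832 = -256974955/24008 - 120832 = -3157909611/24008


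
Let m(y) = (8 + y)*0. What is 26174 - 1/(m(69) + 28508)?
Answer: 746168391/28508 ≈ 26174.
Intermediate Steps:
m(y) = 0
26174 - 1/(m(69) + 28508) = 26174 - 1/(0 + 28508) = 26174 - 1/28508 = 746168391/28508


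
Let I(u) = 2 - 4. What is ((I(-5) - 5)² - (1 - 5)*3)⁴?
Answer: 13845841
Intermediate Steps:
I(u) = -2
((I(-5) - 5)² - (1 - 5)*3)⁴ = ((-2 - 5)² - (1 - 5)*3)⁴ = ((-7)² - (-4)*3)⁴ = (49 - 1*(-12))⁴ = (49 + 12)⁴ = 61⁴ = 13845841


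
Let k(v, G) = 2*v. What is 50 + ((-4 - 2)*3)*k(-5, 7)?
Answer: 230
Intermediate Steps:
50 + ((-4 - 2)*3)*k(-5, 7) = 50 + ((-4 - 2)*3)*(2*(-5)) = 50 - 6*3*(-10) = 50 - 18*(-10) = 50 + 180 = 230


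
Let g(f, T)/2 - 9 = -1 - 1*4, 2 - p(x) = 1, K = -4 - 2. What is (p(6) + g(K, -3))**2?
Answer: 81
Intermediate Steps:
K = -6
p(x) = 1 (p(x) = 2 - 1*1 = 2 - 1 = 1)
g(f, T) = 8 (g(f, T) = 18 + 2*(-1 - 1*4) = 18 + 2*(-1 - 4) = 18 + 2*(-5) = 18 - 10 = 8)
(p(6) + g(K, -3))**2 = (1 + 8)**2 = 9**2 = 81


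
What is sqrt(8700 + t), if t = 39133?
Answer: sqrt(47833) ≈ 218.71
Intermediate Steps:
sqrt(8700 + t) = sqrt(8700 + 39133) = sqrt(47833)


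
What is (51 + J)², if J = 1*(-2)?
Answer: 2401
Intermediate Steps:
J = -2
(51 + J)² = (51 - 2)² = 49² = 2401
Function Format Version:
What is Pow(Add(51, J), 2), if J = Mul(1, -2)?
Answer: 2401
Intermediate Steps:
J = -2
Pow(Add(51, J), 2) = Pow(Add(51, -2), 2) = Pow(49, 2) = 2401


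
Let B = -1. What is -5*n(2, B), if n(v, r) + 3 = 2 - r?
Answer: 0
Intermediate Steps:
n(v, r) = -1 - r (n(v, r) = -3 + (2 - r) = -1 - r)
-5*n(2, B) = -5*(-1 - 1*(-1)) = -5*(-1 + 1) = -5*0 = 0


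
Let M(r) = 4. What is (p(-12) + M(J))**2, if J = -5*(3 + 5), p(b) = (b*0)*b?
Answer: 16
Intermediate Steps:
p(b) = 0 (p(b) = 0*b = 0)
J = -40 (J = -5*8 = -40)
(p(-12) + M(J))**2 = (0 + 4)**2 = 4**2 = 16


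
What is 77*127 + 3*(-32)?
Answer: 9683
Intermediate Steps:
77*127 + 3*(-32) = 9779 - 96 = 9683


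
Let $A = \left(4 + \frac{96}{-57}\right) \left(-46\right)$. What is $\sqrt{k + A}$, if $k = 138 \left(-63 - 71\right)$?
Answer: $\frac{46 i \sqrt{3173}}{19} \approx 136.38 i$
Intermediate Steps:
$k = -18492$ ($k = 138 \left(-134\right) = -18492$)
$A = - \frac{2024}{19}$ ($A = \left(4 + 96 \left(- \frac{1}{57}\right)\right) \left(-46\right) = \left(4 - \frac{32}{19}\right) \left(-46\right) = \frac{44}{19} \left(-46\right) = - \frac{2024}{19} \approx -106.53$)
$\sqrt{k + A} = \sqrt{-18492 - \frac{2024}{19}} = \sqrt{- \frac{353372}{19}} = \frac{46 i \sqrt{3173}}{19}$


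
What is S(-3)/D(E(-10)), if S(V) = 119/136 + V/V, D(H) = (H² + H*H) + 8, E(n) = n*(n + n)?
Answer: 15/640064 ≈ 2.3435e-5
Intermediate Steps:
E(n) = 2*n² (E(n) = n*(2*n) = 2*n²)
D(H) = 8 + 2*H² (D(H) = (H² + H²) + 8 = 2*H² + 8 = 8 + 2*H²)
S(V) = 15/8 (S(V) = 119*(1/136) + 1 = 7/8 + 1 = 15/8)
S(-3)/D(E(-10)) = 15/(8*(8 + 2*(2*(-10)²)²)) = 15/(8*(8 + 2*(2*100)²)) = 15/(8*(8 + 2*200²)) = 15/(8*(8 + 2*40000)) = 15/(8*(8 + 80000)) = (15/8)/80008 = (15/8)*(1/80008) = 15/640064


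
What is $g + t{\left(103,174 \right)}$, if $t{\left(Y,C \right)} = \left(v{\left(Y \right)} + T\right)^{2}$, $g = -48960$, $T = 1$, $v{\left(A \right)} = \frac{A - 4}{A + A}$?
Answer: $- \frac{2077573535}{42436} \approx -48958.0$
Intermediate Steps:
$v{\left(A \right)} = \frac{-4 + A}{2 A}$
$t{\left(Y,C \right)} = \left(1 + \frac{-4 + Y}{2 Y}\right)^{2}$ ($t{\left(Y,C \right)} = \left(\frac{-4 + Y}{2 Y} + 1\right)^{2} = \left(1 + \frac{-4 + Y}{2 Y}\right)^{2}$)
$g + t{\left(103,174 \right)} = -48960 + \frac{\left(-4 + 3 \cdot 103\right)^{2}}{4 \cdot 10609} = -48960 + \frac{1}{4} \cdot \frac{1}{10609} \left(-4 + 309\right)^{2} = -48960 + \frac{1}{4} \cdot \frac{1}{10609} \cdot 305^{2} = -48960 + \frac{1}{4} \cdot \frac{1}{10609} \cdot 93025 = -48960 + \frac{93025}{42436} = - \frac{2077573535}{42436}$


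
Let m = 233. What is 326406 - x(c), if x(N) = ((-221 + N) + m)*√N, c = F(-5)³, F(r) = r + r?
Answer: 326406 + 9880*I*√10 ≈ 3.2641e+5 + 31243.0*I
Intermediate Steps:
F(r) = 2*r
c = -1000 (c = (2*(-5))³ = (-10)³ = -1000)
x(N) = √N*(12 + N) (x(N) = ((-221 + N) + 233)*√N = (12 + N)*√N = √N*(12 + N))
326406 - x(c) = 326406 - √(-1000)*(12 - 1000) = 326406 - 10*I*√10*(-988) = 326406 - (-9880)*I*√10 = 326406 + 9880*I*√10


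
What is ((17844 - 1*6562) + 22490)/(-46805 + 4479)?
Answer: -16886/21163 ≈ -0.79790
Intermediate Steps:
((17844 - 1*6562) + 22490)/(-46805 + 4479) = ((17844 - 6562) + 22490)/(-42326) = (11282 + 22490)*(-1/42326) = 33772*(-1/42326) = -16886/21163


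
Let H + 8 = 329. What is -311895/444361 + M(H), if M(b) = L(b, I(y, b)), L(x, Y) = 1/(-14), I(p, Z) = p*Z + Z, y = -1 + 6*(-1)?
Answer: -4810891/6221054 ≈ -0.77332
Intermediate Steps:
H = 321 (H = -8 + 329 = 321)
y = -7 (y = -1 - 6 = -7)
I(p, Z) = Z + Z*p (I(p, Z) = Z*p + Z = Z + Z*p)
L(x, Y) = -1/14
M(b) = -1/14
-311895/444361 + M(H) = -311895/444361 - 1/14 = -4810891/6221054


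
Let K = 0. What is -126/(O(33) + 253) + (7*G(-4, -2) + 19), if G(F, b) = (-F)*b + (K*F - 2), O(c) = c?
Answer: -7356/143 ≈ -51.441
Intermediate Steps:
G(F, b) = -2 - F*b (G(F, b) = (-F)*b + (0*F - 2) = -F*b + (0 - 2) = -F*b - 2 = -2 - F*b)
-126/(O(33) + 253) + (7*G(-4, -2) + 19) = -126/(33 + 253) + (7*(-2 - 1*(-4)*(-2)) + 19) = -126/286 + (7*(-2 - 8) + 19) = -126*1/286 + (7*(-10) + 19) = -63/143 + (-70 + 19) = -63/143 - 51 = -7356/143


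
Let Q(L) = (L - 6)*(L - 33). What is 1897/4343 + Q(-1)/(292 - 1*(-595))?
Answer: 2716273/3852241 ≈ 0.70512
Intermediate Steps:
Q(L) = (-33 + L)*(-6 + L) (Q(L) = (-6 + L)*(-33 + L) = (-33 + L)*(-6 + L))
1897/4343 + Q(-1)/(292 - 1*(-595)) = 1897/4343 + (198 + (-1)² - 39*(-1))/(292 - 1*(-595)) = 1897*(1/4343) + (198 + 1 + 39)/(292 + 595) = 1897/4343 + 238/887 = 2716273/3852241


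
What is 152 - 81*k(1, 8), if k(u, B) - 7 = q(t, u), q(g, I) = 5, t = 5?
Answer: -820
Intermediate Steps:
k(u, B) = 12 (k(u, B) = 7 + 5 = 12)
152 - 81*k(1, 8) = 152 - 81*12 = 152 - 972 = -820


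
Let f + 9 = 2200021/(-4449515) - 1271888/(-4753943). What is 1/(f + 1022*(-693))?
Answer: -21152740687645/14981539155217707958 ≈ -1.4119e-6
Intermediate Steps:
f = -195174155887288/21152740687645 (f = -9 + (2200021/(-4449515) - 1271888/(-4753943)) = -9 + (2200021*(-1/4449515) - 1271888*(-1/4753943)) = -9 + (-2200021/4449515 + 1271888/4753943) = -9 - 4799489698483/21152740687645 = -195174155887288/21152740687645 ≈ -9.2269)
1/(f + 1022*(-693)) = 1/(-195174155887288/21152740687645 + 1022*(-693)) = 1/(-195174155887288/21152740687645 - 708246) = 1/(-14981539155217707958/21152740687645) = -21152740687645/14981539155217707958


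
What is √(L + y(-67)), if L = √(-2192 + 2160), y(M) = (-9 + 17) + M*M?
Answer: √(4497 + 4*I*√2) ≈ 67.06 + 0.0422*I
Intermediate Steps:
y(M) = 8 + M²
L = 4*I*√2 (L = √(-32) = 4*I*√2 ≈ 5.6569*I)
√(L + y(-67)) = √(4*I*√2 + (8 + (-67)²)) = √(4*I*√2 + (8 + 4489)) = √(4*I*√2 + 4497) = √(4497 + 4*I*√2)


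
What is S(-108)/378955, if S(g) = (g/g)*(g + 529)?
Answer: 421/378955 ≈ 0.0011110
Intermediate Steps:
S(g) = 529 + g (S(g) = 1*(529 + g) = 529 + g)
S(-108)/378955 = (529 - 108)/378955 = 421*(1/378955) = 421/378955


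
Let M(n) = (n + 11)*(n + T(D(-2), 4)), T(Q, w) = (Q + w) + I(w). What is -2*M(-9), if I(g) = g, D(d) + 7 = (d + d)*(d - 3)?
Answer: -48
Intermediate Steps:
D(d) = -7 + 2*d*(-3 + d) (D(d) = -7 + (d + d)*(d - 3) = -7 + (2*d)*(-3 + d) = -7 + 2*d*(-3 + d))
T(Q, w) = Q + 2*w (T(Q, w) = (Q + w) + w = Q + 2*w)
M(n) = (11 + n)*(21 + n) (M(n) = (n + 11)*(n + ((-7 - 6*(-2) + 2*(-2)**2) + 2*4)) = (11 + n)*(n + ((-7 + 12 + 2*4) + 8)) = (11 + n)*(n + ((-7 + 12 + 8) + 8)) = (11 + n)*(n + (13 + 8)) = (11 + n)*(n + 21) = (11 + n)*(21 + n))
-2*M(-9) = -2*(231 + (-9)**2 + 32*(-9)) = -2*(231 + 81 - 288) = -2*24 = -48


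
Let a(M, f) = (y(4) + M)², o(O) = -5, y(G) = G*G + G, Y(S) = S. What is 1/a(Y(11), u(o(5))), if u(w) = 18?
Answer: 1/961 ≈ 0.0010406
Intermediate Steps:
y(G) = G + G² (y(G) = G² + G = G + G²)
a(M, f) = (20 + M)² (a(M, f) = (4*(1 + 4) + M)² = (4*5 + M)² = (20 + M)²)
1/a(Y(11), u(o(5))) = 1/((20 + 11)²) = 1/(31²) = 1/961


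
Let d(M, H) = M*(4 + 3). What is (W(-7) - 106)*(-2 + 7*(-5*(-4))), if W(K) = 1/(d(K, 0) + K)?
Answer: -409653/28 ≈ -14630.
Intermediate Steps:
d(M, H) = 7*M (d(M, H) = M*7 = 7*M)
W(K) = 1/(8*K) (W(K) = 1/(7*K + K) = 1/(8*K))
(W(-7) - 106)*(-2 + 7*(-5*(-4))) = ((⅛)/(-7) - 106)*(-2 + 7*(-5*(-4))) = ((⅛)*(-⅐) - 106)*(-2 + 7*20) = (-1/56 - 106)*(-2 + 140) = -5937/56*138 = -409653/28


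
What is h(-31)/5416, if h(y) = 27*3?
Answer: 81/5416 ≈ 0.014956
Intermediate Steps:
h(y) = 81
h(-31)/5416 = 81/5416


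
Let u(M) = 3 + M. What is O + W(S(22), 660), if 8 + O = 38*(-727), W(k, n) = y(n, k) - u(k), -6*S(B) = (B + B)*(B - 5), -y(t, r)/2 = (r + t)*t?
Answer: -2202457/3 ≈ -7.3415e+5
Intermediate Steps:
y(t, r) = -2*t*(r + t) (y(t, r) = -2*(r + t)*t = -2*t*(r + t))
S(B) = -B*(-5 + B)/3 (S(B) = -(B + B)*(B - 5)/6 = -2*B*(-5 + B)/6 = -B*(-5 + B)/3)
W(k, n) = -3 - k - 2*n*(k + n) (W(k, n) = -2*n*(k + n) - (3 + k) = -2*n*(k + n) + (-3 - k) = -3 - k - 2*n*(k + n))
O = -27634 (O = -8 + 38*(-727) = -8 - 27626 = -27634)
O + W(S(22), 660) = -27634 + (-3 - 22*(5 - 1*22)/3 - 2*660*((⅓)*22*(5 - 1*22) + 660)) = -27634 + (-3 - 22*(5 - 22)/3 - 2*660*((⅓)*22*(5 - 22) + 660)) = -27634 + (-3 - 22*(-17)/3 - 2*660*((⅓)*22*(-17) + 660)) = -27634 + (-3 - 1*(-374/3) - 2*660*(-374/3 + 660)) = -27634 + (-3 + 374/3 - 2*660*1606/3) = -27634 + (-3 + 374/3 - 706640) = -27634 - 2119555/3 = -2202457/3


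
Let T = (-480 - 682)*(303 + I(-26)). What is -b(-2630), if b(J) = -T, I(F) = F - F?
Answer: -352086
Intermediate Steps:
I(F) = 0
T = -352086 (T = (-480 - 682)*(303 + 0) = -1162*303 = -352086)
b(J) = 352086 (b(J) = -1*(-352086) = 352086)
-b(-2630) = -1*352086 = -352086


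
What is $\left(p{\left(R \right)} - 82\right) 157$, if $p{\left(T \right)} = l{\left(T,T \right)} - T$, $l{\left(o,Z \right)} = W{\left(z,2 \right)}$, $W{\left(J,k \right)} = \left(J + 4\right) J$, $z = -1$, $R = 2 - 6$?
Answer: $-12717$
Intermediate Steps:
$R = -4$
$W{\left(J,k \right)} = J \left(4 + J\right)$ ($W{\left(J,k \right)} = \left(4 + J\right) J = J \left(4 + J\right)$)
$l{\left(o,Z \right)} = -3$ ($l{\left(o,Z \right)} = - (4 - 1) = \left(-1\right) 3 = -3$)
$p{\left(T \right)} = -3 - T$
$\left(p{\left(R \right)} - 82\right) 157 = \left(\left(-3 - -4\right) - 82\right) 157 = \left(\left(-3 + 4\right) - 82\right) 157 = \left(1 - 82\right) 157 = \left(-81\right) 157 = -12717$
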